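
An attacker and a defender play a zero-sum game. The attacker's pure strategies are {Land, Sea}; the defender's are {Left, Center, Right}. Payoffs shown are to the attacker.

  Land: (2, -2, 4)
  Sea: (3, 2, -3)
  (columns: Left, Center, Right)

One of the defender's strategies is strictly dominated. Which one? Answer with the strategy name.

Left

Center holds the attacker's payoff strictly below Left in every row: -2 < 2, 2 < 3.
So Left is strictly dominated for the defender.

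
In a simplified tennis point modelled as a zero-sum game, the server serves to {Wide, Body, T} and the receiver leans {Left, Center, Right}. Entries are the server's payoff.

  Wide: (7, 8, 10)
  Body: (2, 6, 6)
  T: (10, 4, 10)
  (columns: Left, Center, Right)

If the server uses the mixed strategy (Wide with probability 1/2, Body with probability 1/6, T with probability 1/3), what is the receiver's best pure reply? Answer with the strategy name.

Center

If the receiver plays Left, the server's expected payoff is (1/2)·7 + (1/6)·2 + (1/3)·10 = 43/6.
If the receiver plays Center, the server's expected payoff is (1/2)·8 + (1/6)·6 + (1/3)·4 = 19/3.
If the receiver plays Right, the server's expected payoff is (1/2)·10 + (1/6)·6 + (1/3)·10 = 28/3.
The receiver minimizes the server's payoff; the smallest is 19/3, so the best response is Center.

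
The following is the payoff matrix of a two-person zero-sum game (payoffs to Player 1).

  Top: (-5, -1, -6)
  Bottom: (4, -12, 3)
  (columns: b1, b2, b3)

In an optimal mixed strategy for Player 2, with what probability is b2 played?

9/20

Row minima: Top → -6, Bottom → -12; maximin = -6.
Column maxima: b1 → 4, b2 → -1, b3 → 3; minimax = -1.
-6 ≠ -1, so there is no saddle point; optimal play is mixed.
b1 is strictly dominated by b3 (it gives Player 1 strictly more in every row), so Player 2 never plays it.
On the remaining 2×2 (Top, Bottom vs b2, b3):
Let Player 1 play Top with probability p. Expected payoff against b2: (-1)p + (-12)(1−p) = 11p − 12; against b3: (-6)p + 3(1−p) = −9p + 3.
Setting these equal: 11p − 12 = −9p + 3 ⇒ 20p = 15 ⇒ p = 3/4, and the value is (11)·(3/4) − 12 = -15/4.
For Player 2: with q = P(b2), equating Top's and Bottom's payoffs gives 5q − 6 = −15q + 3 ⇒ q = 9/20.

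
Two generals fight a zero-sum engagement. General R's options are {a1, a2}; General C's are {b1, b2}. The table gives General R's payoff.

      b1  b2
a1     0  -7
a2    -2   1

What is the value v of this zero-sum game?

Row minima: a1 → -7, a2 → -2; maximin = -2.
Column maxima: b1 → 0, b2 → 1; minimax = 0.
-2 ≠ 0, so there is no saddle point; optimal play is mixed.
Let General R play a1 with probability p. Expected payoff against b1: 0p + (-2)(1−p) = 2p − 2; against b2: (-7)p + 1(1−p) = −8p + 1.
Setting these equal: 2p − 2 = −8p + 1 ⇒ 10p = 3 ⇒ p = 3/10, and the value is (2)·(3/10) − 2 = -7/5.
For General C: with q = P(b1), equating a1's and a2's payoffs gives 7q − 7 = −3q + 1 ⇒ q = 4/5.

-7/5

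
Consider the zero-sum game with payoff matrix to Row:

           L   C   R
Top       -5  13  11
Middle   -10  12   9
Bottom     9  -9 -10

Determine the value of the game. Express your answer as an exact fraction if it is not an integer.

Row minima: Top → -5, Middle → -10, Bottom → -10; maximin = -5.
Column maxima: L → 9, C → 13, R → 11; minimax = 9.
-5 ≠ 9, so there is no saddle point; optimal play is mixed.
Middle is strictly dominated by Top, so Row never plays it.
C is strictly dominated by R (it gives Row strictly more in every row), so Column never plays it.
On the remaining 2×2 (Top, Bottom vs L, R):
Let Row play Top with probability p. Expected payoff against L: (-5)p + 9(1−p) = −14p + 9; against R: 11p + (-10)(1−p) = 21p − 10.
Setting these equal: −14p + 9 = 21p − 10 ⇒ −35p = -19 ⇒ p = 19/35, and the value is (-14)·(19/35) + 9 = 7/5.
For Column: with q = P(L), equating Top's and Bottom's payoffs gives −16q + 11 = 19q − 10 ⇒ q = 3/5.

7/5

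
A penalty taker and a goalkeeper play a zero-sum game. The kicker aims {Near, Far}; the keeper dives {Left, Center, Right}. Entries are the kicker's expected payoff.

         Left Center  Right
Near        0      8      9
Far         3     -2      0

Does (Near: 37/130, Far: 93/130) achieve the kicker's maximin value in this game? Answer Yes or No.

Against Left this mix gives (37/130)·0 + (93/130)·3 = 279/130.
Against Center this mix gives (37/130)·8 + (93/130)·(-2) = 11/13.
Against Right this mix gives (37/130)·9 + (93/130)·0 = 333/130.
The keeper will play Center, holding the kicker to 11/13. Shifting weight toward the row that does better against Center would raise this floor (the equalizing mix achieves 24/13 against both Center and Left), so the proposed strategy is not optimal.

No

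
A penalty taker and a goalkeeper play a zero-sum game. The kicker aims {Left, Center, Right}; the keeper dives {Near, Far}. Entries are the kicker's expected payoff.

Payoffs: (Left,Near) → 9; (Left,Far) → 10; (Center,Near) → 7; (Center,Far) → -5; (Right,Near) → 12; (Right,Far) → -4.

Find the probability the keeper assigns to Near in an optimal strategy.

Row minima: Left → 9, Center → -5, Right → -4; maximin = 9.
Column maxima: Near → 12, Far → 10; minimax = 10.
9 ≠ 10, so there is no saddle point; optimal play is mixed.
Center is strictly dominated by Left, so the kicker never plays it.
On the remaining 2×2 (Left, Right vs Near, Far):
Let the kicker play Left with probability p. Expected payoff against Near: 9p + 12(1−p) = −3p + 12; against Far: 10p + (-4)(1−p) = 14p − 4.
Setting these equal: −3p + 12 = 14p − 4 ⇒ −17p = -16 ⇒ p = 16/17, and the value is (-3)·(16/17) + 12 = 156/17.
For the keeper: with q = P(Near), equating Left's and Right's payoffs gives −q + 10 = 16q − 4 ⇒ q = 14/17.

14/17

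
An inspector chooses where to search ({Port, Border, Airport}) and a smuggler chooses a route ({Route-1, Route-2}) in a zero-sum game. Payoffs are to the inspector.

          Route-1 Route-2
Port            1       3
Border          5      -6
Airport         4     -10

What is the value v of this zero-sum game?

21/13

Row minima: Port → 1, Border → -6, Airport → -10; maximin = 1.
Column maxima: Route-1 → 5, Route-2 → 3; minimax = 3.
1 ≠ 3, so there is no saddle point; optimal play is mixed.
Airport is strictly dominated by Border, so the inspector never plays it.
On the remaining 2×2 (Port, Border vs Route-1, Route-2):
Let the inspector play Port with probability p. Expected payoff against Route-1: 1p + 5(1−p) = −4p + 5; against Route-2: 3p + (-6)(1−p) = 9p − 6.
Setting these equal: −4p + 5 = 9p − 6 ⇒ −13p = -11 ⇒ p = 11/13, and the value is (-4)·(11/13) + 5 = 21/13.
For the smuggler: with q = P(Route-1), equating Port's and Border's payoffs gives −2q + 3 = 11q − 6 ⇒ q = 9/13.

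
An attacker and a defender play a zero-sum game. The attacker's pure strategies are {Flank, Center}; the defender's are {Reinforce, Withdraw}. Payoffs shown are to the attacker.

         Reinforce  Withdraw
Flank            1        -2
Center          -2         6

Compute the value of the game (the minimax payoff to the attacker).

Row minima: Flank → -2, Center → -2; maximin = -2.
Column maxima: Reinforce → 1, Withdraw → 6; minimax = 1.
-2 ≠ 1, so there is no saddle point; optimal play is mixed.
Let the attacker play Flank with probability p. Expected payoff against Reinforce: 1p + (-2)(1−p) = 3p − 2; against Withdraw: (-2)p + 6(1−p) = −8p + 6.
Setting these equal: 3p − 2 = −8p + 6 ⇒ 11p = 8 ⇒ p = 8/11, and the value is (3)·(8/11) − 2 = 2/11.
For the defender: with q = P(Reinforce), equating Flank's and Center's payoffs gives 3q − 2 = −8q + 6 ⇒ q = 8/11.

2/11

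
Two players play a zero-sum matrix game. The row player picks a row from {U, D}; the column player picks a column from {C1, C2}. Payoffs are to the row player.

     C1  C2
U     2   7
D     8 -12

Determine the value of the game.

Row minima: U → 2, D → -12; maximin = 2.
Column maxima: C1 → 8, C2 → 7; minimax = 7.
2 ≠ 7, so there is no saddle point; optimal play is mixed.
Let the row player play U with probability p. Expected payoff against C1: 2p + 8(1−p) = −6p + 8; against C2: 7p + (-12)(1−p) = 19p − 12.
Setting these equal: −6p + 8 = 19p − 12 ⇒ −25p = -20 ⇒ p = 4/5, and the value is (-6)·(4/5) + 8 = 16/5.
For the column player: with q = P(C1), equating U's and D's payoffs gives −5q + 7 = 20q − 12 ⇒ q = 19/25.

16/5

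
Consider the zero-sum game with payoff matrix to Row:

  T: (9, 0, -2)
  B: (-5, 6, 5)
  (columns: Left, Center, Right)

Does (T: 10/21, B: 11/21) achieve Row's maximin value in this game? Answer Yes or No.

Yes

Against Left this mix gives (10/21)·9 + (11/21)·(-5) = 5/3.
Against Center this mix gives (10/21)·0 + (11/21)·6 = 22/7.
Against Right this mix gives (10/21)·(-2) + (11/21)·5 = 5/3.
All of Column's active replies (Left, Right) yield 5/3, and no column does worse for Row. The mix makes Column indifferent and guarantees 5/3, so it is optimal.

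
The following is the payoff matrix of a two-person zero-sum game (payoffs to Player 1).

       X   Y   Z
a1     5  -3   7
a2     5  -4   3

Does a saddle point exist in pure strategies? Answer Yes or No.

Yes

Row minima: a1 → -3, a2 → -4; maximin = -3.
Column maxima: X → 5, Y → -3, Z → 7; minimax = -3.
maximin = minimax = -3, so a saddle point exists.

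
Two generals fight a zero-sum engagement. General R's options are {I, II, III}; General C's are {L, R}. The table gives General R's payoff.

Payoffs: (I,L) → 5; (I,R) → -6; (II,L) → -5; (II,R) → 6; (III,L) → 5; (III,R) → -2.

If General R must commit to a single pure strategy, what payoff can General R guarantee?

Row minima: I → -6, II → -5, III → -2.
The best of these is -2.

-2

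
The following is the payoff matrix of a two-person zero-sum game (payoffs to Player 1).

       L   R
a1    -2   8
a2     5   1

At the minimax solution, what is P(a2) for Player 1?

5/7

Row minima: a1 → -2, a2 → 1; maximin = 1.
Column maxima: L → 5, R → 8; minimax = 5.
1 ≠ 5, so there is no saddle point; optimal play is mixed.
Let Player 1 play a1 with probability p. Expected payoff against L: (-2)p + 5(1−p) = −7p + 5; against R: 8p + 1(1−p) = 7p + 1.
Setting these equal: −7p + 5 = 7p + 1 ⇒ −14p = -4 ⇒ p = 2/7, and the value is (-7)·(2/7) + 5 = 3.
For Player 2: with q = P(L), equating a1's and a2's payoffs gives −10q + 8 = 4q + 1 ⇒ q = 1/2.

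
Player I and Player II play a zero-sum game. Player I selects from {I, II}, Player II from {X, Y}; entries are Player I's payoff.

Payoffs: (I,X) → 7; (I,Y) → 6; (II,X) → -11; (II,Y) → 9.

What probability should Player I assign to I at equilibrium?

Row minima: I → 6, II → -11; maximin = 6.
Column maxima: X → 7, Y → 9; minimax = 7.
6 ≠ 7, so there is no saddle point; optimal play is mixed.
Let Player I play I with probability p. Expected payoff against X: 7p + (-11)(1−p) = 18p − 11; against Y: 6p + 9(1−p) = −3p + 9.
Setting these equal: 18p − 11 = −3p + 9 ⇒ 21p = 20 ⇒ p = 20/21, and the value is (18)·(20/21) − 11 = 43/7.
For Player II: with q = P(X), equating I's and II's payoffs gives q + 6 = −20q + 9 ⇒ q = 1/7.

20/21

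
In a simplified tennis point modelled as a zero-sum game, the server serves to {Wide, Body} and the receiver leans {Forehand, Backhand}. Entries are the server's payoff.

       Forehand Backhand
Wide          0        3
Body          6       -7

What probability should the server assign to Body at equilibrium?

3/16

Row minima: Wide → 0, Body → -7; maximin = 0.
Column maxima: Forehand → 6, Backhand → 3; minimax = 3.
0 ≠ 3, so there is no saddle point; optimal play is mixed.
Let the server play Wide with probability p. Expected payoff against Forehand: 0p + 6(1−p) = −6p + 6; against Backhand: 3p + (-7)(1−p) = 10p − 7.
Setting these equal: −6p + 6 = 10p − 7 ⇒ −16p = -13 ⇒ p = 13/16, and the value is (-6)·(13/16) + 6 = 9/8.
For the receiver: with q = P(Forehand), equating Wide's and Body's payoffs gives −3q + 3 = 13q − 7 ⇒ q = 5/8.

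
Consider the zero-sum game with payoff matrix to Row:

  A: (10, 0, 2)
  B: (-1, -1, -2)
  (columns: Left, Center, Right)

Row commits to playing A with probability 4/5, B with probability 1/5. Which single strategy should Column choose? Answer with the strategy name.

If Column plays Left, Row's expected payoff is (4/5)·10 + (1/5)·(-1) = 39/5.
If Column plays Center, Row's expected payoff is (4/5)·0 + (1/5)·(-1) = -1/5.
If Column plays Right, Row's expected payoff is (4/5)·2 + (1/5)·(-2) = 6/5.
Column minimizes Row's payoff; the smallest is -1/5, so the best response is Center.

Center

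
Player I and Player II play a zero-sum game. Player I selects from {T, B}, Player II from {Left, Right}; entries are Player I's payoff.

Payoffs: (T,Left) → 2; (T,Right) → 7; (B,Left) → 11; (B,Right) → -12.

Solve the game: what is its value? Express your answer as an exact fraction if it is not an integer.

101/28

Row minima: T → 2, B → -12; maximin = 2.
Column maxima: Left → 11, Right → 7; minimax = 7.
2 ≠ 7, so there is no saddle point; optimal play is mixed.
Let Player I play T with probability p. Expected payoff against Left: 2p + 11(1−p) = −9p + 11; against Right: 7p + (-12)(1−p) = 19p − 12.
Setting these equal: −9p + 11 = 19p − 12 ⇒ −28p = -23 ⇒ p = 23/28, and the value is (-9)·(23/28) + 11 = 101/28.
For Player II: with q = P(Left), equating T's and B's payoffs gives −5q + 7 = 23q − 12 ⇒ q = 19/28.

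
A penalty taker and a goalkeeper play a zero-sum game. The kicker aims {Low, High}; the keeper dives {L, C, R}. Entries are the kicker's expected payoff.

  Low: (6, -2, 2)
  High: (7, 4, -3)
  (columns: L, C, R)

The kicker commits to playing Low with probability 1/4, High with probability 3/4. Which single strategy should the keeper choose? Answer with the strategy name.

R

If the keeper plays L, the kicker's expected payoff is (1/4)·6 + (3/4)·7 = 27/4.
If the keeper plays C, the kicker's expected payoff is (1/4)·(-2) + (3/4)·4 = 5/2.
If the keeper plays R, the kicker's expected payoff is (1/4)·2 + (3/4)·(-3) = -7/4.
The keeper minimizes the kicker's payoff; the smallest is -7/4, so the best response is R.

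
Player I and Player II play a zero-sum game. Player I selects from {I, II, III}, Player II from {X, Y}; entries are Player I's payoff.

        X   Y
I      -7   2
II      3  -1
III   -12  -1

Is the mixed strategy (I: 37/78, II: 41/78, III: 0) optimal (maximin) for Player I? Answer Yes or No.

Against X this mix gives (37/78)·(-7) + (41/78)·3 = -68/39.
Against Y this mix gives (37/78)·2 + (41/78)·(-1) = 11/26.
Player II will play X, holding Player I to -68/39. Shifting weight toward the row that does better against X would raise this floor (the equalizing mix achieves -1/13 against both X and Y), so the proposed strategy is not optimal.

No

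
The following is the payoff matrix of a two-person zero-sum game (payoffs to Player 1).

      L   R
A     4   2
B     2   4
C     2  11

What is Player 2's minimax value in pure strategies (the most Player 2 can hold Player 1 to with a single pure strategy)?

4

Column maxima: L → 4, R → 11.
The smallest of these is 4.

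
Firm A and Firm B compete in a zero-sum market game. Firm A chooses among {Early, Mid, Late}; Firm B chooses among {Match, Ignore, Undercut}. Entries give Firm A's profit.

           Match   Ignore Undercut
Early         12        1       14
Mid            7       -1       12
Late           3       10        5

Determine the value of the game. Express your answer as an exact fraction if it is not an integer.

13/2

Row minima: Early → 1, Mid → -1, Late → 3; maximin = 3.
Column maxima: Match → 12, Ignore → 10, Undercut → 14; minimax = 10.
3 ≠ 10, so there is no saddle point; optimal play is mixed.
Mid is strictly dominated by Early, so Firm A never plays it.
Undercut is strictly dominated by Match (it gives Firm A strictly more in every row), so Firm B never plays it.
On the remaining 2×2 (Early, Late vs Match, Ignore):
Let Firm A play Early with probability p. Expected payoff against Match: 12p + 3(1−p) = 9p + 3; against Ignore: 1p + 10(1−p) = −9p + 10.
Setting these equal: 9p + 3 = −9p + 10 ⇒ 18p = 7 ⇒ p = 7/18, and the value is (9)·(7/18) + 3 = 13/2.
For Firm B: with q = P(Match), equating Early's and Late's payoffs gives 11q + 1 = −7q + 10 ⇒ q = 1/2.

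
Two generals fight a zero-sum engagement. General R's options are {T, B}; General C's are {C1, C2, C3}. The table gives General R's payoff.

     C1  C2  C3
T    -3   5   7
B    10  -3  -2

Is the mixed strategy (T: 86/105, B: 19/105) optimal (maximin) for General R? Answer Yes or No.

Against C1 this mix gives (86/105)·(-3) + (19/105)·10 = -68/105.
Against C2 this mix gives (86/105)·5 + (19/105)·(-3) = 373/105.
Against C3 this mix gives (86/105)·7 + (19/105)·(-2) = 188/35.
General C will play C1, holding General R to -68/105. Shifting weight toward the row that does better against C1 would raise this floor (the equalizing mix achieves 41/21 against both C1 and C2), so the proposed strategy is not optimal.

No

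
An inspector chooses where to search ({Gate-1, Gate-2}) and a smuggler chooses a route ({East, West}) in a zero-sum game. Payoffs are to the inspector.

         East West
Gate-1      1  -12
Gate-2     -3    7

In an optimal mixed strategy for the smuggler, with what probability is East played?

Row minima: Gate-1 → -12, Gate-2 → -3; maximin = -3.
Column maxima: East → 1, West → 7; minimax = 1.
-3 ≠ 1, so there is no saddle point; optimal play is mixed.
Let the inspector play Gate-1 with probability p. Expected payoff against East: 1p + (-3)(1−p) = 4p − 3; against West: (-12)p + 7(1−p) = −19p + 7.
Setting these equal: 4p − 3 = −19p + 7 ⇒ 23p = 10 ⇒ p = 10/23, and the value is (4)·(10/23) − 3 = -29/23.
For the smuggler: with q = P(East), equating Gate-1's and Gate-2's payoffs gives 13q − 12 = −10q + 7 ⇒ q = 19/23.

19/23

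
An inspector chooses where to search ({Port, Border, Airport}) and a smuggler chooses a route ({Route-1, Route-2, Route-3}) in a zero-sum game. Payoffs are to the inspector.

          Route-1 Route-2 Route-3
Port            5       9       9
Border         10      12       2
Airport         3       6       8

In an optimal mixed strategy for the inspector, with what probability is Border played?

Row minima: Port → 5, Border → 2, Airport → 3; maximin = 5.
Column maxima: Route-1 → 10, Route-2 → 12, Route-3 → 9; minimax = 9.
5 ≠ 9, so there is no saddle point; optimal play is mixed.
Airport is strictly dominated by Port, so the inspector never plays it.
Route-2 is strictly dominated by Route-1 (it gives the inspector strictly more in every row), so the smuggler never plays it.
On the remaining 2×2 (Port, Border vs Route-1, Route-3):
Let the inspector play Port with probability p. Expected payoff against Route-1: 5p + 10(1−p) = −5p + 10; against Route-3: 9p + 2(1−p) = 7p + 2.
Setting these equal: −5p + 10 = 7p + 2 ⇒ −12p = -8 ⇒ p = 2/3, and the value is (-5)·(2/3) + 10 = 20/3.
For the smuggler: with q = P(Route-1), equating Port's and Border's payoffs gives −4q + 9 = 8q + 2 ⇒ q = 7/12.

1/3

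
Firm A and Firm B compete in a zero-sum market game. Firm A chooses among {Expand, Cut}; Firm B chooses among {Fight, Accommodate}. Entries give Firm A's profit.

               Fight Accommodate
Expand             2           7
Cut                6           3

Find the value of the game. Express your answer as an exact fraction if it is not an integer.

9/2

Row minima: Expand → 2, Cut → 3; maximin = 3.
Column maxima: Fight → 6, Accommodate → 7; minimax = 6.
3 ≠ 6, so there is no saddle point; optimal play is mixed.
Let Firm A play Expand with probability p. Expected payoff against Fight: 2p + 6(1−p) = −4p + 6; against Accommodate: 7p + 3(1−p) = 4p + 3.
Setting these equal: −4p + 6 = 4p + 3 ⇒ −8p = -3 ⇒ p = 3/8, and the value is (-4)·(3/8) + 6 = 9/2.
For Firm B: with q = P(Fight), equating Expand's and Cut's payoffs gives −5q + 7 = 3q + 3 ⇒ q = 1/2.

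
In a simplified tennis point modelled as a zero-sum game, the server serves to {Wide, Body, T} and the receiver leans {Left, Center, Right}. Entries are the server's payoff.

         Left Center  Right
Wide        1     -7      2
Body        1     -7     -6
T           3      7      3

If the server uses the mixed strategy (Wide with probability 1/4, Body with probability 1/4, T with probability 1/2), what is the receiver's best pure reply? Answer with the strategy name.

If the receiver plays Left, the server's expected payoff is (1/4)·1 + (1/4)·1 + (1/2)·3 = 2.
If the receiver plays Center, the server's expected payoff is (1/4)·(-7) + (1/4)·(-7) + (1/2)·7 = 0.
If the receiver plays Right, the server's expected payoff is (1/4)·2 + (1/4)·(-6) + (1/2)·3 = 1/2.
The receiver minimizes the server's payoff; the smallest is 0, so the best response is Center.

Center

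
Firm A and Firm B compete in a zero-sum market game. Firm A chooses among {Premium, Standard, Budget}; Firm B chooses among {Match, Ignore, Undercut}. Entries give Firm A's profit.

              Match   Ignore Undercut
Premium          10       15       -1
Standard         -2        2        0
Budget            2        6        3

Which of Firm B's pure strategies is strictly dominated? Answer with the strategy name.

Match holds Firm A's payoff strictly below Ignore in every row: 10 < 15, -2 < 2, 2 < 6.
So Ignore is strictly dominated for Firm B.

Ignore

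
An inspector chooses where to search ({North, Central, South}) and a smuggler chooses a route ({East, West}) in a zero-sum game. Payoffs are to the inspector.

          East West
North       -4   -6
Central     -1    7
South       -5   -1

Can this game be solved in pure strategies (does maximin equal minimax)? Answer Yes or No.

Row minima: North → -6, Central → -1, South → -5; maximin = -1.
Column maxima: East → -1, West → 7; minimax = -1.
maximin = minimax = -1, so a saddle point exists.

Yes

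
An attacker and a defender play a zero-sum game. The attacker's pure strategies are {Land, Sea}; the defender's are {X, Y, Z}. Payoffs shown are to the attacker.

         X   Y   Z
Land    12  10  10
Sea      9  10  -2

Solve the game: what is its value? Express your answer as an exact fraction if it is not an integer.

Row minima: Land → 10, Sea → -2; maximin = 10.
Column maxima: X → 12, Y → 10, Z → 10; minimax = 10.
Since maximin = minimax = 10, there is a saddle point and the value is 10.

10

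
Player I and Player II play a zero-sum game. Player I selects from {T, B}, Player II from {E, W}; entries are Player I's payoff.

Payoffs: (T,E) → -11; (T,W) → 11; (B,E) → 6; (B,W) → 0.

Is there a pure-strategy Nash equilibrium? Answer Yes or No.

Row minima: T → -11, B → 0; maximin = 0.
Column maxima: E → 6, W → 11; minimax = 6.
0 ≠ 6, so no pure-strategy equilibrium exists.

No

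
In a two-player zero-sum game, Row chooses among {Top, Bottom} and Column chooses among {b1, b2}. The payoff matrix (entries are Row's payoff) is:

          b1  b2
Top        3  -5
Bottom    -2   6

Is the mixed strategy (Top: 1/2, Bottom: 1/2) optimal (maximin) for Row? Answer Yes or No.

Yes

Against b1 this mix gives (1/2)·3 + (1/2)·(-2) = 1/2.
Against b2 this mix gives (1/2)·(-5) + (1/2)·6 = 1/2.
All of Column's active replies (b1, b2) yield 1/2, and no column does worse for Row. The mix makes Column indifferent and guarantees 1/2, so it is optimal.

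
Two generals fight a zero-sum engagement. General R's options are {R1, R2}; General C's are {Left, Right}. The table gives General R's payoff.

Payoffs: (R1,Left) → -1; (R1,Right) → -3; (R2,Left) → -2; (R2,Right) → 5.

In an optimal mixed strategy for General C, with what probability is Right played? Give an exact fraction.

Row minima: R1 → -3, R2 → -2; maximin = -2.
Column maxima: Left → -1, Right → 5; minimax = -1.
-2 ≠ -1, so there is no saddle point; optimal play is mixed.
Let General R play R1 with probability p. Expected payoff against Left: (-1)p + (-2)(1−p) = p − 2; against Right: (-3)p + 5(1−p) = −8p + 5.
Setting these equal: p − 2 = −8p + 5 ⇒ 9p = 7 ⇒ p = 7/9, and the value is (1)·(7/9) − 2 = -11/9.
For General C: with q = P(Left), equating R1's and R2's payoffs gives 2q − 3 = −7q + 5 ⇒ q = 8/9.

1/9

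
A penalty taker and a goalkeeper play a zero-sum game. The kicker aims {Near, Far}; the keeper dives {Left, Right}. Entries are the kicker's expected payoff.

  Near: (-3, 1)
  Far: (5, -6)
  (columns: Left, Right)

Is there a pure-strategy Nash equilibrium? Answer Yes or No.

Row minima: Near → -3, Far → -6; maximin = -3.
Column maxima: Left → 5, Right → 1; minimax = 1.
-3 ≠ 1, so no pure-strategy equilibrium exists.

No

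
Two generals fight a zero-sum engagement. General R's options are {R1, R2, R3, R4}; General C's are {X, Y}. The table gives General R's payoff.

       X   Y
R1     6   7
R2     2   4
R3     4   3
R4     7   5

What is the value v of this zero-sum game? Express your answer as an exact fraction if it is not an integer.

19/3

Row minima: R1 → 6, R2 → 2, R3 → 3, R4 → 5; maximin = 6.
Column maxima: X → 7, Y → 7; minimax = 7.
6 ≠ 7, so there is no saddle point; optimal play is mixed.
R2 is strictly dominated by R1, so General R never plays it.
R3 is strictly dominated by R1, so General R never plays it.
On the remaining 2×2 (R1, R4 vs X, Y):
Let General R play R1 with probability p. Expected payoff against X: 6p + 7(1−p) = −p + 7; against Y: 7p + 5(1−p) = 2p + 5.
Setting these equal: −p + 7 = 2p + 5 ⇒ −3p = -2 ⇒ p = 2/3, and the value is (-1)·(2/3) + 7 = 19/3.
For General C: with q = P(X), equating R1's and R4's payoffs gives −q + 7 = 2q + 5 ⇒ q = 2/3.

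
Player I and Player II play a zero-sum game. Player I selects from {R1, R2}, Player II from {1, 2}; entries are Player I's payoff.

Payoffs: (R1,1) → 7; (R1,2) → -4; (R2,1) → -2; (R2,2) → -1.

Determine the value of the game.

-5/4

Row minima: R1 → -4, R2 → -2; maximin = -2.
Column maxima: 1 → 7, 2 → -1; minimax = -1.
-2 ≠ -1, so there is no saddle point; optimal play is mixed.
Let Player I play R1 with probability p. Expected payoff against 1: 7p + (-2)(1−p) = 9p − 2; against 2: (-4)p + (-1)(1−p) = −3p − 1.
Setting these equal: 9p − 2 = −3p − 1 ⇒ 12p = 1 ⇒ p = 1/12, and the value is (9)·(1/12) − 2 = -5/4.
For Player II: with q = P(1), equating R1's and R2's payoffs gives 11q − 4 = −q − 1 ⇒ q = 1/4.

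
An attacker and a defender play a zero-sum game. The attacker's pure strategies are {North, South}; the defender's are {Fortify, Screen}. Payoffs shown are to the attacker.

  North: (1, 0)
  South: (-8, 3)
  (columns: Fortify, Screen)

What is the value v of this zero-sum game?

Row minima: North → 0, South → -8; maximin = 0.
Column maxima: Fortify → 1, Screen → 3; minimax = 1.
0 ≠ 1, so there is no saddle point; optimal play is mixed.
Let the attacker play North with probability p. Expected payoff against Fortify: 1p + (-8)(1−p) = 9p − 8; against Screen: 0p + 3(1−p) = −3p + 3.
Setting these equal: 9p − 8 = −3p + 3 ⇒ 12p = 11 ⇒ p = 11/12, and the value is (9)·(11/12) − 8 = 1/4.
For the defender: with q = P(Fortify), equating North's and South's payoffs gives q = −11q + 3 ⇒ q = 1/4.

1/4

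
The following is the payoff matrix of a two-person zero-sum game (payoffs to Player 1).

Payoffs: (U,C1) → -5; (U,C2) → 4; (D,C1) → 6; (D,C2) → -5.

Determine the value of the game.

Row minima: U → -5, D → -5; maximin = -5.
Column maxima: C1 → 6, C2 → 4; minimax = 4.
-5 ≠ 4, so there is no saddle point; optimal play is mixed.
Let Player 1 play U with probability p. Expected payoff against C1: (-5)p + 6(1−p) = −11p + 6; against C2: 4p + (-5)(1−p) = 9p − 5.
Setting these equal: −11p + 6 = 9p − 5 ⇒ −20p = -11 ⇒ p = 11/20, and the value is (-11)·(11/20) + 6 = -1/20.
For Player 2: with q = P(C1), equating U's and D's payoffs gives −9q + 4 = 11q − 5 ⇒ q = 9/20.

-1/20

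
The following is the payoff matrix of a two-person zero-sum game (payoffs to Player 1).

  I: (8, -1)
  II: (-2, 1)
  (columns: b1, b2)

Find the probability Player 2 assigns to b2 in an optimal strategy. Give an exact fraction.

5/6

Row minima: I → -1, II → -2; maximin = -1.
Column maxima: b1 → 8, b2 → 1; minimax = 1.
-1 ≠ 1, so there is no saddle point; optimal play is mixed.
Let Player 1 play I with probability p. Expected payoff against b1: 8p + (-2)(1−p) = 10p − 2; against b2: (-1)p + 1(1−p) = −2p + 1.
Setting these equal: 10p − 2 = −2p + 1 ⇒ 12p = 3 ⇒ p = 1/4, and the value is (10)·(1/4) − 2 = 1/2.
For Player 2: with q = P(b1), equating I's and II's payoffs gives 9q − 1 = −3q + 1 ⇒ q = 1/6.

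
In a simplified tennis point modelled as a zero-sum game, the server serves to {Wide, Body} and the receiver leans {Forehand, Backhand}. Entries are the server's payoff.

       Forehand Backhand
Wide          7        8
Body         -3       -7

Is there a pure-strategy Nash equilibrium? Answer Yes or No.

Yes

Row minima: Wide → 7, Body → -7; maximin = 7.
Column maxima: Forehand → 7, Backhand → 8; minimax = 7.
maximin = minimax = 7, so a saddle point exists.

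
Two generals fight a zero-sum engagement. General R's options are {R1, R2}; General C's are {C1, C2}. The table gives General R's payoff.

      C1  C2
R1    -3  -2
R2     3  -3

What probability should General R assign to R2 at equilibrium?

Row minima: R1 → -3, R2 → -3; maximin = -3.
Column maxima: C1 → 3, C2 → -2; minimax = -2.
-3 ≠ -2, so there is no saddle point; optimal play is mixed.
Let General R play R1 with probability p. Expected payoff against C1: (-3)p + 3(1−p) = −6p + 3; against C2: (-2)p + (-3)(1−p) = p − 3.
Setting these equal: −6p + 3 = p − 3 ⇒ −7p = -6 ⇒ p = 6/7, and the value is (-6)·(6/7) + 3 = -15/7.
For General C: with q = P(C1), equating R1's and R2's payoffs gives −q − 2 = 6q − 3 ⇒ q = 1/7.

1/7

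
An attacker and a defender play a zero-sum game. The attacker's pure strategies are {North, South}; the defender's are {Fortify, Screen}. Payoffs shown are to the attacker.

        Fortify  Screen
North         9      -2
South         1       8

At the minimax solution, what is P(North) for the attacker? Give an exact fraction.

7/18

Row minima: North → -2, South → 1; maximin = 1.
Column maxima: Fortify → 9, Screen → 8; minimax = 8.
1 ≠ 8, so there is no saddle point; optimal play is mixed.
Let the attacker play North with probability p. Expected payoff against Fortify: 9p + 1(1−p) = 8p + 1; against Screen: (-2)p + 8(1−p) = −10p + 8.
Setting these equal: 8p + 1 = −10p + 8 ⇒ 18p = 7 ⇒ p = 7/18, and the value is (8)·(7/18) + 1 = 37/9.
For the defender: with q = P(Fortify), equating North's and South's payoffs gives 11q − 2 = −7q + 8 ⇒ q = 5/9.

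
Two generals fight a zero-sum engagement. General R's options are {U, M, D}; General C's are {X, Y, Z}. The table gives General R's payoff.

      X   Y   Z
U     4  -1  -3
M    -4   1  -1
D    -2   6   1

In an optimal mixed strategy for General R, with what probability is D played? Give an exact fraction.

Row minima: U → -3, M → -4, D → -2; maximin = -2.
Column maxima: X → 4, Y → 6, Z → 1; minimax = 1.
-2 ≠ 1, so there is no saddle point; optimal play is mixed.
M is strictly dominated by D, so General R never plays it.
Y is strictly dominated by Z (it gives General R strictly more in every row), so General C never plays it.
On the remaining 2×2 (U, D vs X, Z):
Let General R play U with probability p. Expected payoff against X: 4p + (-2)(1−p) = 6p − 2; against Z: (-3)p + 1(1−p) = −4p + 1.
Setting these equal: 6p − 2 = −4p + 1 ⇒ 10p = 3 ⇒ p = 3/10, and the value is (6)·(3/10) − 2 = -1/5.
For General C: with q = P(X), equating U's and D's payoffs gives 7q − 3 = −3q + 1 ⇒ q = 2/5.

7/10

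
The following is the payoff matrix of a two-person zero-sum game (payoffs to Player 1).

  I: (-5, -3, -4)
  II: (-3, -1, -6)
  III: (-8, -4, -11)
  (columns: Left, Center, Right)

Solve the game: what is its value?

-9/2

Row minima: I → -5, II → -6, III → -11; maximin = -5.
Column maxima: Left → -3, Center → -1, Right → -4; minimax = -4.
-5 ≠ -4, so there is no saddle point; optimal play is mixed.
III is strictly dominated by I, so Player 1 never plays it.
Center is strictly dominated by Left (it gives Player 1 strictly more in every row), so Player 2 never plays it.
On the remaining 2×2 (I, II vs Left, Right):
Let Player 1 play I with probability p. Expected payoff against Left: (-5)p + (-3)(1−p) = −2p − 3; against Right: (-4)p + (-6)(1−p) = 2p − 6.
Setting these equal: −2p − 3 = 2p − 6 ⇒ −4p = -3 ⇒ p = 3/4, and the value is (-2)·(3/4) − 3 = -9/2.
For Player 2: with q = P(Left), equating I's and II's payoffs gives −q − 4 = 3q − 6 ⇒ q = 1/2.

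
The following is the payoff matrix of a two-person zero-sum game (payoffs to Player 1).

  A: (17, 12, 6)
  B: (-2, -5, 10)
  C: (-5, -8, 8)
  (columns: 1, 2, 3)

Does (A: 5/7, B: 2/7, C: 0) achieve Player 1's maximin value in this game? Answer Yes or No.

Against 1 this mix gives (5/7)·17 + (2/7)·(-2) = 81/7.
Against 2 this mix gives (5/7)·12 + (2/7)·(-5) = 50/7.
Against 3 this mix gives (5/7)·6 + (2/7)·10 = 50/7.
All of Player 2's active replies (2, 3) yield 50/7, and no column does worse for Player 1. The mix makes Player 2 indifferent and guarantees 50/7, so it is optimal.

Yes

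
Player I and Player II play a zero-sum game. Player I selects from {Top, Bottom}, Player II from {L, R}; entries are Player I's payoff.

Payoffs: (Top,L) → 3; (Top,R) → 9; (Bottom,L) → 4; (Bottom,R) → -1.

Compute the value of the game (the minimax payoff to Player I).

39/11

Row minima: Top → 3, Bottom → -1; maximin = 3.
Column maxima: L → 4, R → 9; minimax = 4.
3 ≠ 4, so there is no saddle point; optimal play is mixed.
Let Player I play Top with probability p. Expected payoff against L: 3p + 4(1−p) = −p + 4; against R: 9p + (-1)(1−p) = 10p − 1.
Setting these equal: −p + 4 = 10p − 1 ⇒ −11p = -5 ⇒ p = 5/11, and the value is (-1)·(5/11) + 4 = 39/11.
For Player II: with q = P(L), equating Top's and Bottom's payoffs gives −6q + 9 = 5q − 1 ⇒ q = 10/11.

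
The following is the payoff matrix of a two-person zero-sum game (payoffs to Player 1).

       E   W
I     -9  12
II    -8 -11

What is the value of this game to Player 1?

-65/8

Row minima: I → -9, II → -11; maximin = -9.
Column maxima: E → -8, W → 12; minimax = -8.
-9 ≠ -8, so there is no saddle point; optimal play is mixed.
Let Player 1 play I with probability p. Expected payoff against E: (-9)p + (-8)(1−p) = −p − 8; against W: 12p + (-11)(1−p) = 23p − 11.
Setting these equal: −p − 8 = 23p − 11 ⇒ −24p = -3 ⇒ p = 1/8, and the value is (-1)·(1/8) − 8 = -65/8.
For Player 2: with q = P(E), equating I's and II's payoffs gives −21q + 12 = 3q − 11 ⇒ q = 23/24.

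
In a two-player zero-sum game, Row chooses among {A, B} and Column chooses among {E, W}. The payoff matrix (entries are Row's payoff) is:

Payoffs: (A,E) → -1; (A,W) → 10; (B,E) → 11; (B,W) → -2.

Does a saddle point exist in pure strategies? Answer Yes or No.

No

Row minima: A → -1, B → -2; maximin = -1.
Column maxima: E → 11, W → 10; minimax = 10.
-1 ≠ 10, so no pure-strategy equilibrium exists.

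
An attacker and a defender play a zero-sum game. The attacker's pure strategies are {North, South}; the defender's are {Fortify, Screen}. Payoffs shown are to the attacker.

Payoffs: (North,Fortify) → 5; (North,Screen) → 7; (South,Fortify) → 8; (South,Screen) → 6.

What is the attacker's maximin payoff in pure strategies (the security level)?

Row minima: North → 5, South → 6.
The best of these is 6.

6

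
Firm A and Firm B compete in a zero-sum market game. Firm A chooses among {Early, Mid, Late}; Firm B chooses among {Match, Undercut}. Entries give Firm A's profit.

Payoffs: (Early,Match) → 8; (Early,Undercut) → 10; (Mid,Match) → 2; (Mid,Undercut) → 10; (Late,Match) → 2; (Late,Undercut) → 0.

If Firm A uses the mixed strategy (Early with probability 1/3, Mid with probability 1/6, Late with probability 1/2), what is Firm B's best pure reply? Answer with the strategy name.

Match

If Firm B plays Match, Firm A's expected payoff is (1/3)·8 + (1/6)·2 + (1/2)·2 = 4.
If Firm B plays Undercut, Firm A's expected payoff is (1/3)·10 + (1/6)·10 + (1/2)·0 = 5.
Firm B minimizes Firm A's payoff; the smallest is 4, so the best response is Match.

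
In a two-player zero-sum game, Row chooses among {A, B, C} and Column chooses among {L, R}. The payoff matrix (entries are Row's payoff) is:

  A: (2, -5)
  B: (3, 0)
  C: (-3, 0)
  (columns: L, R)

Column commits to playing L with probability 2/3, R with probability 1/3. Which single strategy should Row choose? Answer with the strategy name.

Expected payoff of A: (2/3)·2 + (1/3)·(-5) = -1/3.
Expected payoff of B: (2/3)·3 + (1/3)·0 = 2.
Expected payoff of C: (2/3)·(-3) + (1/3)·0 = -2.
The largest is 2, so Row's best response is B.

B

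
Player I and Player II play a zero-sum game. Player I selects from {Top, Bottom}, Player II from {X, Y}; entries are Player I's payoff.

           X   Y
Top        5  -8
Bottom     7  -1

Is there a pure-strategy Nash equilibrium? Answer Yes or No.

Row minima: Top → -8, Bottom → -1; maximin = -1.
Column maxima: X → 7, Y → -1; minimax = -1.
maximin = minimax = -1, so a saddle point exists.

Yes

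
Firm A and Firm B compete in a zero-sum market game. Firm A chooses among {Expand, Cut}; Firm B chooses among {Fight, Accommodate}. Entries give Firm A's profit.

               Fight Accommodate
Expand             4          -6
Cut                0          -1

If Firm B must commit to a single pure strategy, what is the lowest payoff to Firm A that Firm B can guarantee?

-1

Column maxima: Fight → 4, Accommodate → -1.
The smallest of these is -1.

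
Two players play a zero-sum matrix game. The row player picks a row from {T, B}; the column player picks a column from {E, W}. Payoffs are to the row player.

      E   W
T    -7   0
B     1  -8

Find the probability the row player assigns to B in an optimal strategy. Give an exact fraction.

Row minima: T → -7, B → -8; maximin = -7.
Column maxima: E → 1, W → 0; minimax = 0.
-7 ≠ 0, so there is no saddle point; optimal play is mixed.
Let the row player play T with probability p. Expected payoff against E: (-7)p + 1(1−p) = −8p + 1; against W: 0p + (-8)(1−p) = 8p − 8.
Setting these equal: −8p + 1 = 8p − 8 ⇒ −16p = -9 ⇒ p = 9/16, and the value is (-8)·(9/16) + 1 = -7/2.
For the column player: with q = P(E), equating T's and B's payoffs gives −7q = 9q − 8 ⇒ q = 1/2.

7/16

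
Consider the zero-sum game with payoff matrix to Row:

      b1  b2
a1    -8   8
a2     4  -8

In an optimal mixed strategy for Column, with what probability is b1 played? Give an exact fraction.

4/7

Row minima: a1 → -8, a2 → -8; maximin = -8.
Column maxima: b1 → 4, b2 → 8; minimax = 4.
-8 ≠ 4, so there is no saddle point; optimal play is mixed.
Let Row play a1 with probability p. Expected payoff against b1: (-8)p + 4(1−p) = −12p + 4; against b2: 8p + (-8)(1−p) = 16p − 8.
Setting these equal: −12p + 4 = 16p − 8 ⇒ −28p = -12 ⇒ p = 3/7, and the value is (-12)·(3/7) + 4 = -8/7.
For Column: with q = P(b1), equating a1's and a2's payoffs gives −16q + 8 = 12q − 8 ⇒ q = 4/7.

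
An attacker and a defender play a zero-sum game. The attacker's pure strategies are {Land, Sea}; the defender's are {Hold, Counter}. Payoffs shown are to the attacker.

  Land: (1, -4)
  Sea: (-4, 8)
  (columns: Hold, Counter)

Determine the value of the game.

-8/17

Row minima: Land → -4, Sea → -4; maximin = -4.
Column maxima: Hold → 1, Counter → 8; minimax = 1.
-4 ≠ 1, so there is no saddle point; optimal play is mixed.
Let the attacker play Land with probability p. Expected payoff against Hold: 1p + (-4)(1−p) = 5p − 4; against Counter: (-4)p + 8(1−p) = −12p + 8.
Setting these equal: 5p − 4 = −12p + 8 ⇒ 17p = 12 ⇒ p = 12/17, and the value is (5)·(12/17) − 4 = -8/17.
For the defender: with q = P(Hold), equating Land's and Sea's payoffs gives 5q − 4 = −12q + 8 ⇒ q = 12/17.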